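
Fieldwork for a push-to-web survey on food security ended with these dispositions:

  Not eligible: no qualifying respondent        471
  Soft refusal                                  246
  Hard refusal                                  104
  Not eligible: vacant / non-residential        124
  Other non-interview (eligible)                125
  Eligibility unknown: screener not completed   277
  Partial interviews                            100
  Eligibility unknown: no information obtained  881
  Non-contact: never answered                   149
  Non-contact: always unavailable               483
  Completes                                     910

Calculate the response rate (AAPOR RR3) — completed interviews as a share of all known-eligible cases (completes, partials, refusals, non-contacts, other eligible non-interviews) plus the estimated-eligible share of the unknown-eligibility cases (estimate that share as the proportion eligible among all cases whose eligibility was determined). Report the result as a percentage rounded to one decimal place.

30.1%

Refusals = 104 + 246 = 350
Non-contacts = 149 + 483 = 632
Unknown eligibility = 277 + 881 = 1158
Screened out, ineligible = 471 + 124 = 595
Numerator = 910
Known eligible = 910 + 100 + 350 + 632 + 125 = 2117
e = 2117 / (2117 + 595) = 2117 / 2712 = 0.7806
Estimated eligible among unknowns = 0.7806 × 1158 = 903.93
Denom = 2117 + 903.93 = 3020.93
RR3 = 910 / 3020.93 = 0.3012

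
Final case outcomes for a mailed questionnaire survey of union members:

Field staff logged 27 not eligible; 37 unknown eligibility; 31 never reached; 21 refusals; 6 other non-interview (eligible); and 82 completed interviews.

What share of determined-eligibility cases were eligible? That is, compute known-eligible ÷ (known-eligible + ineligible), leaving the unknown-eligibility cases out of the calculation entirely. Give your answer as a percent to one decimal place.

83.8%

Known eligible → 82 + 21 + 31 + 6 = 140
e = 140 / (140 + 27) = 140 / 167 = 0.8383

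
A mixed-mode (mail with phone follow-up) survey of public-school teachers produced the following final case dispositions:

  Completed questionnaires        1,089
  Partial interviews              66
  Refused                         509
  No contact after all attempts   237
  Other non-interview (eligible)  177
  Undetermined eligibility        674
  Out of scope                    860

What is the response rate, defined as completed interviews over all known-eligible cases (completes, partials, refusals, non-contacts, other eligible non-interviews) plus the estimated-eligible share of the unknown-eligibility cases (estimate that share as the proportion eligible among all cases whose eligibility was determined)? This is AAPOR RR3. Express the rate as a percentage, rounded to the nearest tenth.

42.6%

Top: 1089
Known eligible: 1089 + 66 + 509 + 237 + 177 = 2078
e = 2078 / (2078 + 860) = 2078 / 2938 = 0.7073
Estimated eligible among unknowns: 0.7073 × 674 = 476.72
Denominator: 2078 + 476.72 = 2554.72
RR3 = 1089 / 2554.72 = 0.4263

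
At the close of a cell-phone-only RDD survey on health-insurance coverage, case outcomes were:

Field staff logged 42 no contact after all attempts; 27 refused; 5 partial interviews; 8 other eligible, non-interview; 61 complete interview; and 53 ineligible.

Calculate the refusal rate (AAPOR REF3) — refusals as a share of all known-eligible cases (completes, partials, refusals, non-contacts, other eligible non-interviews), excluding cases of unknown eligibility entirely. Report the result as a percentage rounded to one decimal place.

18.9%

Num: 27
Denominator: 61 + 5 + 27 + 42 + 8 = 143
REF3 = 27 / 143 = 0.1888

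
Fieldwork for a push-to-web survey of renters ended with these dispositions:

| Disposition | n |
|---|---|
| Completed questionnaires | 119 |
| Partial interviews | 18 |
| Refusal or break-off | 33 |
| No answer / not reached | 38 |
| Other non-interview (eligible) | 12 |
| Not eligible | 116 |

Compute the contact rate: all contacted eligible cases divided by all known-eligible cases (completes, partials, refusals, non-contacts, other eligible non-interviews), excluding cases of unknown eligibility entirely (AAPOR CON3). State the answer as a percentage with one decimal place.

82.7%

Num = 119 + 18 + 33 + 12 = 182
Base = 119 + 18 + 33 + 38 + 12 = 220
CON3 = 182 / 220 = 0.8273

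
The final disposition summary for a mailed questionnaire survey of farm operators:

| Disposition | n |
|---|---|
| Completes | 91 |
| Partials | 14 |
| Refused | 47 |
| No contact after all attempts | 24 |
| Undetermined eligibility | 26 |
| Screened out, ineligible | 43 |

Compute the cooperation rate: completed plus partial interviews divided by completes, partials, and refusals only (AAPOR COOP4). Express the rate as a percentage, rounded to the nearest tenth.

Top → 91 + 14 = 105
Denom → 91 + 14 + 47 = 152
COOP4 = 105 / 152 = 0.6908

69.1%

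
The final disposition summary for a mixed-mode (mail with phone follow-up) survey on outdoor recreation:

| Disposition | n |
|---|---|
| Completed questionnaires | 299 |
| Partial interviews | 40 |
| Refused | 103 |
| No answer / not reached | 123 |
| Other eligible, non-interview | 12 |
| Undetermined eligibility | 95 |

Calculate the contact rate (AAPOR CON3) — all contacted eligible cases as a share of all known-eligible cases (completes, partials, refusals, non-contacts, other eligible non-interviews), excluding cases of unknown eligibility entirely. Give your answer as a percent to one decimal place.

Num = 299 + 40 + 103 + 12 = 454
Denom = 299 + 40 + 103 + 123 + 12 = 577
CON3 = 454 / 577 = 0.7868

78.7%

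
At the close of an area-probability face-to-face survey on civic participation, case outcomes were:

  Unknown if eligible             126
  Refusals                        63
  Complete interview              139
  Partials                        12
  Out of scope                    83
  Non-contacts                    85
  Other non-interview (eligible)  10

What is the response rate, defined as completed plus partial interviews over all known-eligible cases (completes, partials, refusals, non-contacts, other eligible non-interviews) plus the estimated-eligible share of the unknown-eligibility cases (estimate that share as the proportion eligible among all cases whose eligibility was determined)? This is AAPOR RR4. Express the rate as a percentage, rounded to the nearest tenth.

Numerator: 139 + 12 = 151
Known eligible: 139 + 12 + 63 + 85 + 10 = 309
e = 309 / (309 + 83) = 309 / 392 = 0.7883
Estimated eligible among unknowns: 0.7883 × 126 = 99.33
Denominator: 309 + 99.33 = 408.33
RR4 = 151 / 408.33 = 0.3698

37.0%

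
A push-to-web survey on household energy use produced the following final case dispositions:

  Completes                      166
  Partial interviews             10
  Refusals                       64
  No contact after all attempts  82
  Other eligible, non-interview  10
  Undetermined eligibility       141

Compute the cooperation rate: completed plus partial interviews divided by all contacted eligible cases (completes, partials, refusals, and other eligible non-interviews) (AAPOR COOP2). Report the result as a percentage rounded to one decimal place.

70.4%

Top → 166 + 10 = 176
Denom → 166 + 10 + 64 + 10 = 250
COOP2 = 176 / 250 = 0.7040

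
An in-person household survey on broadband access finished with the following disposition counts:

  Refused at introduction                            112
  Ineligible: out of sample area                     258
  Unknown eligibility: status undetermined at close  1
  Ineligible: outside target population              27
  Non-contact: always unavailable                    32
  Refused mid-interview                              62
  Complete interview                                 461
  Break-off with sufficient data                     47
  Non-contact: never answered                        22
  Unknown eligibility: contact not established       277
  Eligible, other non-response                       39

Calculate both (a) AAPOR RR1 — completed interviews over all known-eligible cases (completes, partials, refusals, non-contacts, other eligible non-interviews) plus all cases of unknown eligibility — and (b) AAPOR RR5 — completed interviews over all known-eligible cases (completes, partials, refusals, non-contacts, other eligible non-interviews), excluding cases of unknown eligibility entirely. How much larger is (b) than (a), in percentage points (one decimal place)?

Refused = 112 + 62 = 174
Non-contacts = 22 + 32 = 54
Unknown eligibility = 277 + 1 = 278
Screened out, ineligible = 27 + 258 = 285
Num = 461
Base = 461 + 47 + 174 + 54 + 39 + 278 = 1053
RR1 = 461 / 1053 = 0.4378
Base = 461 + 47 + 174 + 54 + 39 = 775
RR5 = 461 / 775 = 0.5948
Difference = 59.48 − 43.78 = 15.70 percentage points

15.7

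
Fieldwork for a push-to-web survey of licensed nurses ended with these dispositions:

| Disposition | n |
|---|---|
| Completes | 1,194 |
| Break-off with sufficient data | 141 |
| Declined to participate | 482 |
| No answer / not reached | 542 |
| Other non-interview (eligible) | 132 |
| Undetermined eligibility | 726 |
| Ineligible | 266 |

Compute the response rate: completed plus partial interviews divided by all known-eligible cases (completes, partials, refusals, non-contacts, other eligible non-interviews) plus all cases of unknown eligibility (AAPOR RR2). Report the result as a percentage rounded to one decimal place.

Top: 1194 + 141 = 1335
Base: 1194 + 141 + 482 + 542 + 132 + 726 = 3217
RR2 = 1335 / 3217 = 0.4150

41.5%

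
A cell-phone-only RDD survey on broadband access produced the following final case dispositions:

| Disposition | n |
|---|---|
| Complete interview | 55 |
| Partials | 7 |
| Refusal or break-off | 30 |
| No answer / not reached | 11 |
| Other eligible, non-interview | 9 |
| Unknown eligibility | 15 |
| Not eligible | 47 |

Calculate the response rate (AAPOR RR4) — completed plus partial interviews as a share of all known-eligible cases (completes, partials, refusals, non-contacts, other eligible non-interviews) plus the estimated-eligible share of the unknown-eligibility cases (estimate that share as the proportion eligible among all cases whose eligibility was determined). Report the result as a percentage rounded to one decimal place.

50.6%

Numerator → 55 + 7 = 62
Eligible (known) → 55 + 7 + 30 + 11 + 9 = 112
e = 112 / (112 + 47) = 112 / 159 = 0.7044
Estimated eligible among unknowns → 0.7044 × 15 = 10.57
Base → 112 + 10.57 = 122.57
RR4 = 62 / 122.57 = 0.5058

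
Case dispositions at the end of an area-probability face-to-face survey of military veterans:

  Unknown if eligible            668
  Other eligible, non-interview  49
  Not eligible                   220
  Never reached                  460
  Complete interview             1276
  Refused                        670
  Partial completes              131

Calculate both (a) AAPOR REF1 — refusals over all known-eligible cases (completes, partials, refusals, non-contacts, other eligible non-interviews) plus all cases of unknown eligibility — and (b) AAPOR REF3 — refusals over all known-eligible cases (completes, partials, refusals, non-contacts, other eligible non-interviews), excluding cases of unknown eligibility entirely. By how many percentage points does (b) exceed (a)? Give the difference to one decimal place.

5.3

Numerator: 670
Base: 1276 + 131 + 670 + 460 + 49 + 668 = 3254
REF1 = 670 / 3254 = 0.2059
Base: 1276 + 131 + 670 + 460 + 49 = 2586
REF3 = 670 / 2586 = 0.2591
Difference = 25.91 − 20.59 = 5.32 percentage points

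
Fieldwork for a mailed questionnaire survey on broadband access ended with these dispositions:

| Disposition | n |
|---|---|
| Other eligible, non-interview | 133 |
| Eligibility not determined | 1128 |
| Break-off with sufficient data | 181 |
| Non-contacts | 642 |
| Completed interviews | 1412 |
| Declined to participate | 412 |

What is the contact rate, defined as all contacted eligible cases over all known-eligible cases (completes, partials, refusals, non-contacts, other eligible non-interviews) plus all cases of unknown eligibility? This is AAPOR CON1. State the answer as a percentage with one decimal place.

54.7%

Num = 1412 + 181 + 412 + 133 = 2138
Base = 1412 + 181 + 412 + 642 + 133 + 1128 = 3908
CON1 = 2138 / 3908 = 0.5471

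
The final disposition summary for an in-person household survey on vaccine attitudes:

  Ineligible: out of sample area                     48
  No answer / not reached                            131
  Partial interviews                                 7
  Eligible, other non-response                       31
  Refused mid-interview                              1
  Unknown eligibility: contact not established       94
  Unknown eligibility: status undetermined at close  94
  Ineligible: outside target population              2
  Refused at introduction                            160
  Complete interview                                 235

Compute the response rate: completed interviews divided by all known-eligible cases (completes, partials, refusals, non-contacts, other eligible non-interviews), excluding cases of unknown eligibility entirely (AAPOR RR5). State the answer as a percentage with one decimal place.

Refused = 160 + 1 = 161
Eligibility not determined = 94 + 94 = 188
Ineligible = 2 + 48 = 50
Top → 235
Denom → 235 + 7 + 161 + 131 + 31 = 565
RR5 = 235 / 565 = 0.4159

41.6%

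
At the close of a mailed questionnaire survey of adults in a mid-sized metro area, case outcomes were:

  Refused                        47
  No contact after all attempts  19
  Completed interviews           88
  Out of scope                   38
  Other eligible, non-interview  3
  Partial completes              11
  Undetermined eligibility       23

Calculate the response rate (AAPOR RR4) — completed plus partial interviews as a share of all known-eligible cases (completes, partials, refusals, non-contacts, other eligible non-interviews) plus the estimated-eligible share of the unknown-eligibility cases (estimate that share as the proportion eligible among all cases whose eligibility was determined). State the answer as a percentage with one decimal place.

53.0%

Numerator → 88 + 11 = 99
Eligible (known) → 88 + 11 + 47 + 19 + 3 = 168
e = 168 / (168 + 38) = 168 / 206 = 0.8155
e × U → 0.8155 × 23 = 18.76
Denominator → 168 + 18.76 = 186.76
RR4 = 99 / 186.76 = 0.5301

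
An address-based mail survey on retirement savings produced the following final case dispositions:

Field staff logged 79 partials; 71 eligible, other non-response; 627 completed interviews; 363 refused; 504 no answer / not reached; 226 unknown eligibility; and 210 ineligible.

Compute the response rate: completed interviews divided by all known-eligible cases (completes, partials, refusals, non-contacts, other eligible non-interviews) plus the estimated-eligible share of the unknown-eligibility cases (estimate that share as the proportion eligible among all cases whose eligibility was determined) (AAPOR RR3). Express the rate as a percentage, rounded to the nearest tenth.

Num → 627
Determined eligible → 627 + 79 + 363 + 504 + 71 = 1644
e = 1644 / (1644 + 210) = 1644 / 1854 = 0.8867
Estimated eligible among unknowns → 0.8867 × 226 = 200.39
Denom → 1644 + 200.39 = 1844.39
RR3 = 627 / 1844.39 = 0.3399

34.0%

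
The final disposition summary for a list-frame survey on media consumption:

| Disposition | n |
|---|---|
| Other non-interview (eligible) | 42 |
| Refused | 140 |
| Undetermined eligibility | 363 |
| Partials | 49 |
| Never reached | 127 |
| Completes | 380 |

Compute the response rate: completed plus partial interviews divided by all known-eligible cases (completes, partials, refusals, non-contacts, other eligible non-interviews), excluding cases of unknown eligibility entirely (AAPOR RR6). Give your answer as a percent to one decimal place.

Num = 380 + 49 = 429
Denominator = 380 + 49 + 140 + 127 + 42 = 738
RR6 = 429 / 738 = 0.5813

58.1%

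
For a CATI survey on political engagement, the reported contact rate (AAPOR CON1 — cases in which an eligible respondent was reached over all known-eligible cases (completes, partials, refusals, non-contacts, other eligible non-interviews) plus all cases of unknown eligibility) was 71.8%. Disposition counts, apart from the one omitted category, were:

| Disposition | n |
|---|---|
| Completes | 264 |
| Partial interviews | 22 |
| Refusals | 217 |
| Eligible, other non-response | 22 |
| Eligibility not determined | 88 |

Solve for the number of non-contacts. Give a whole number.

118

Num → 264 + 22 + 217 + 22 = 525
CON1 = 525 / D = 0.718
D = 525 / 0.718 = 731.2
Rest of base = 613
non-contacts = 731.2 − 613 ≈ 118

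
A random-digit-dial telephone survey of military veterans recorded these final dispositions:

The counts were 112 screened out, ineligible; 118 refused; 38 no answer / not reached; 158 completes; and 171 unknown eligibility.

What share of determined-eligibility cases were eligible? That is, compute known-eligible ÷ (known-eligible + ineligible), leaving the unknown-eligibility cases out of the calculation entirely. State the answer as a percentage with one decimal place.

Eligible (known): 158 + 118 + 38 = 314
e = 314 / (314 + 112) = 314 / 426 = 0.7371

73.7%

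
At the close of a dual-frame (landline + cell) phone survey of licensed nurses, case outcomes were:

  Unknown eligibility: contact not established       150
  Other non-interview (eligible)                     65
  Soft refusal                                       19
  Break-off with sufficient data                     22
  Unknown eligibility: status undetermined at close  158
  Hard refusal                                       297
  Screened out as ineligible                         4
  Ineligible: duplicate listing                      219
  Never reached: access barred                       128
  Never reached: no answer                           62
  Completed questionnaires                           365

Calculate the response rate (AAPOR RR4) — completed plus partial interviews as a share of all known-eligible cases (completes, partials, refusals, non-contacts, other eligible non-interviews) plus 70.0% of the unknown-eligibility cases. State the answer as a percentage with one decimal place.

Refused = 297 + 19 = 316
No contact after all attempts = 62 + 128 = 190
Unknown eligibility = 150 + 158 = 308
Ineligible = 4 + 219 = 223
Numerator → 365 + 22 = 387
Eligible (known) → 365 + 22 + 316 + 190 + 65 = 958
Estimated eligible among unknowns → 0.7000 × 308 = 215.60
Denom → 958 + 215.60 = 1173.60
RR4 = 387 / 1173.60 = 0.3298

33.0%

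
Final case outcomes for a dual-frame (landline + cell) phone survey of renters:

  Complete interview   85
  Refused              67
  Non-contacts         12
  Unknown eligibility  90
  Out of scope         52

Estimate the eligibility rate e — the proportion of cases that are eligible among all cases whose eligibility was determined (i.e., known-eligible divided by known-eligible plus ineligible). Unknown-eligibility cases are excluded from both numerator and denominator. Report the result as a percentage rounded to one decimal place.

Eligible (known): 85 + 67 + 12 = 164
e = 164 / (164 + 52) = 164 / 216 = 0.7593

75.9%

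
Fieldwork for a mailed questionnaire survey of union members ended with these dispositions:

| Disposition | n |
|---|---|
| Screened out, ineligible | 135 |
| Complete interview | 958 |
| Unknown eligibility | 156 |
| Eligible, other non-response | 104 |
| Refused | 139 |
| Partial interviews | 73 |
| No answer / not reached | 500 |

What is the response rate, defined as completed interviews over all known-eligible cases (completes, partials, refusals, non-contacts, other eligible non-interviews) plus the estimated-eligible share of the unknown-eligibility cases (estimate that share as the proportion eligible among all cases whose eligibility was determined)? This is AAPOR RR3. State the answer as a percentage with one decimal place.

Num = 958
Known eligible = 958 + 73 + 139 + 500 + 104 = 1774
e = 1774 / (1774 + 135) = 1774 / 1909 = 0.9293
e × U = 0.9293 × 156 = 144.97
Denominator = 1774 + 144.97 = 1918.97
RR3 = 958 / 1918.97 = 0.4992

49.9%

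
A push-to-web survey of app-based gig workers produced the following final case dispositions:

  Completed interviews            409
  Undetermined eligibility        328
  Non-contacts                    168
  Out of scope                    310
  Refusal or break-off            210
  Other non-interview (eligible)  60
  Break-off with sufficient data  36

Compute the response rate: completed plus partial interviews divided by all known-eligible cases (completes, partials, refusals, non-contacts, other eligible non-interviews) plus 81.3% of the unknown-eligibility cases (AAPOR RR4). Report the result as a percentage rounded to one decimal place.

38.7%

Num = 409 + 36 = 445
Determined eligible = 409 + 36 + 210 + 168 + 60 = 883
Estimated eligible among unknowns = 0.8130 × 328 = 266.66
Denominator = 883 + 266.66 = 1149.66
RR4 = 445 / 1149.66 = 0.3871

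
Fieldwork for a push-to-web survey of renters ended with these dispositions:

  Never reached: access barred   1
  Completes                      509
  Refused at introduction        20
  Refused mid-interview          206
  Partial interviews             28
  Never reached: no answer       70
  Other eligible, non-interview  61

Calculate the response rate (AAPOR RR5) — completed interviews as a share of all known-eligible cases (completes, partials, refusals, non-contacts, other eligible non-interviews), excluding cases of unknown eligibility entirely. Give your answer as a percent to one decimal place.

Refused = 20 + 206 = 226
Non-contacts = 70 + 1 = 71
Numerator = 509
Denom = 509 + 28 + 226 + 71 + 61 = 895
RR5 = 509 / 895 = 0.5687

56.9%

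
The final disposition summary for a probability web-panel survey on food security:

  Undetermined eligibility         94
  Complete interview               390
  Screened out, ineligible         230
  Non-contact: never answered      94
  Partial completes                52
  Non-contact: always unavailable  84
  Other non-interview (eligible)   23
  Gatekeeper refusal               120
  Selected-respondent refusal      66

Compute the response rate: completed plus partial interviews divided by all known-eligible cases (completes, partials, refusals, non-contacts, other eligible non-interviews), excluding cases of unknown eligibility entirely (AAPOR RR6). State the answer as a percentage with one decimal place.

Refused = 120 + 66 = 186
Non-contacts = 94 + 84 = 178
Top = 390 + 52 = 442
Denom = 390 + 52 + 186 + 178 + 23 = 829
RR6 = 442 / 829 = 0.5332

53.3%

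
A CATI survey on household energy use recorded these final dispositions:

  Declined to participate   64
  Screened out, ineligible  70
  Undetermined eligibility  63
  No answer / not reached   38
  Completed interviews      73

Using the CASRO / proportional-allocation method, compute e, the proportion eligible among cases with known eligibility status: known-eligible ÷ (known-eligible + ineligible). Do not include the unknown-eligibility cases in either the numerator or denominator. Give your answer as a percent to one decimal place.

Known eligible → 73 + 64 + 38 = 175
e = 175 / (175 + 70) = 175 / 245 = 0.7143

71.4%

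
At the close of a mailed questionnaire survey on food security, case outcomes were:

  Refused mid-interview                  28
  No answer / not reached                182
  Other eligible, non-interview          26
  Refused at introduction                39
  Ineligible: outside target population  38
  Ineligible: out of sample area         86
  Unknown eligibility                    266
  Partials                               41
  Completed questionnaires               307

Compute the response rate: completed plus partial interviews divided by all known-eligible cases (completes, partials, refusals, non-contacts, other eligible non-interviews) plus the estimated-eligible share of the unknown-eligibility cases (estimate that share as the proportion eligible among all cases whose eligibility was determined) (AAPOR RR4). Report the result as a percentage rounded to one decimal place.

Refusal or break-off = 39 + 28 = 67
Screened out, ineligible = 38 + 86 = 124
Numerator: 307 + 41 = 348
Known eligible: 307 + 41 + 67 + 182 + 26 = 623
e = 623 / (623 + 124) = 623 / 747 = 0.8340
Eligible share of unknowns: 0.8340 × 266 = 221.84
Base: 623 + 221.84 = 844.84
RR4 = 348 / 844.84 = 0.4119

41.2%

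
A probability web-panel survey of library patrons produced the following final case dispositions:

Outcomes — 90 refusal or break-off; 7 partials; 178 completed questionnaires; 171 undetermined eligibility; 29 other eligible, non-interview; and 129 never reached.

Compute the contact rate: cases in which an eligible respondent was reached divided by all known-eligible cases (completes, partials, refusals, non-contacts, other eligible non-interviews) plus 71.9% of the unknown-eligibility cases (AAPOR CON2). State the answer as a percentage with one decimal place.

Numerator → 178 + 7 + 90 + 29 = 304
Eligible (known) → 178 + 7 + 90 + 129 + 29 = 433
Eligible share of unknowns → 0.7190 × 171 = 122.95
Denom → 433 + 122.95 = 555.95
CON2 = 304 / 555.95 = 0.5468

54.7%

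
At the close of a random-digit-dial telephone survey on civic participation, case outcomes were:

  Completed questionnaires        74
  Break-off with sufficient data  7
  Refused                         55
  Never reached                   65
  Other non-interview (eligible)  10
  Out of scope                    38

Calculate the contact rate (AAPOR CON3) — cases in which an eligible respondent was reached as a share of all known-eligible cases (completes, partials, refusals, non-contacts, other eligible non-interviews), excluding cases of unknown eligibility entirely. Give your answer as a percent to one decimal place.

Num = 74 + 7 + 55 + 10 = 146
Denom = 74 + 7 + 55 + 65 + 10 = 211
CON3 = 146 / 211 = 0.6919

69.2%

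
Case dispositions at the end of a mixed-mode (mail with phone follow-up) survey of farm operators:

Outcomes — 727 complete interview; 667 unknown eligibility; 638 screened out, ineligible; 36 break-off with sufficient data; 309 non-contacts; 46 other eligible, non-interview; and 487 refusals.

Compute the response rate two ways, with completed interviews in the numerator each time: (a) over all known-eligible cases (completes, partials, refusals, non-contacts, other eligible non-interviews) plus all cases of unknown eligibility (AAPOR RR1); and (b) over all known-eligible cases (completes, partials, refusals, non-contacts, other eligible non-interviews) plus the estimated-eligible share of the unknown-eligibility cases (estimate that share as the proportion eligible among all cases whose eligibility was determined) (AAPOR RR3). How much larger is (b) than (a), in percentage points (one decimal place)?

2.9

Top: 727
Denom: 727 + 36 + 487 + 309 + 46 + 667 = 2272
RR1 = 727 / 2272 = 0.3200
Determined eligible: 727 + 36 + 487 + 309 + 46 = 1605
e = 1605 / (1605 + 638) = 1605 / 2243 = 0.7156
Eligible share of unknowns: 0.7156 × 667 = 477.31
Denom: 1605 + 477.31 = 2082.31
RR3 = 727 / 2082.31 = 0.3491
Difference = 34.91 − 32.00 = 2.91 percentage points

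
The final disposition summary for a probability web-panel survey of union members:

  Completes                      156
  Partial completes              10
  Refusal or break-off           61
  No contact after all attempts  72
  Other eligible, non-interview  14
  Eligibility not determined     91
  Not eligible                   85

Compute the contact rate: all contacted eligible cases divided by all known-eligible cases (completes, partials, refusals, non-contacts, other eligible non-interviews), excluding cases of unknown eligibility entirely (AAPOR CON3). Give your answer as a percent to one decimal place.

77.0%

Top → 156 + 10 + 61 + 14 = 241
Denom → 156 + 10 + 61 + 72 + 14 = 313
CON3 = 241 / 313 = 0.7700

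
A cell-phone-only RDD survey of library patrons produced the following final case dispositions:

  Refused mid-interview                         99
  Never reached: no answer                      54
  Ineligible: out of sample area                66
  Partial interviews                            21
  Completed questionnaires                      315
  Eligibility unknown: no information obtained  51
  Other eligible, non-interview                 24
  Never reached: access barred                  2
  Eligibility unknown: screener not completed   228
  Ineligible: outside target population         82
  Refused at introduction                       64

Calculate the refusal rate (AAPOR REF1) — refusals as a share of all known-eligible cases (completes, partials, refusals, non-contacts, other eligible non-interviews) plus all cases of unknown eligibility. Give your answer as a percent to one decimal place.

19.0%

Declined to participate = 64 + 99 = 163
Never reached = 54 + 2 = 56
Undetermined eligibility = 228 + 51 = 279
Ineligible = 82 + 66 = 148
Numerator → 163
Denom → 315 + 21 + 163 + 56 + 24 + 279 = 858
REF1 = 163 / 858 = 0.1900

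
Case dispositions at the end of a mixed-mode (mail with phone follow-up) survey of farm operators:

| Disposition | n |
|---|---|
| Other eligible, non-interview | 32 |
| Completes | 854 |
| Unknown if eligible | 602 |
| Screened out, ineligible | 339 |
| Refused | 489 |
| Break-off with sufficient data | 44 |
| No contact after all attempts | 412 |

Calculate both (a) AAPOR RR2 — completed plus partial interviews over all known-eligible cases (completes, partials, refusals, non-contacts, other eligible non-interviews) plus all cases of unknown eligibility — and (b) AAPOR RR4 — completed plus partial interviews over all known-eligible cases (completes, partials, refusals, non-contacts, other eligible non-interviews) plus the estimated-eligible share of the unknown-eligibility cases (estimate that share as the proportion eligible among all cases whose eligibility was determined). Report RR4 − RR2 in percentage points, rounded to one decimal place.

1.5

Top → 854 + 44 = 898
Denom → 854 + 44 + 489 + 412 + 32 + 602 = 2433
RR2 = 898 / 2433 = 0.3691
Eligible (known) → 854 + 44 + 489 + 412 + 32 = 1831
e = 1831 / (1831 + 339) = 1831 / 2170 = 0.8438
Estimated eligible among unknowns → 0.8438 × 602 = 507.97
Denom → 1831 + 507.97 = 2338.97
RR4 = 898 / 2338.97 = 0.3839
Difference = 38.39 − 36.91 = 1.48 percentage points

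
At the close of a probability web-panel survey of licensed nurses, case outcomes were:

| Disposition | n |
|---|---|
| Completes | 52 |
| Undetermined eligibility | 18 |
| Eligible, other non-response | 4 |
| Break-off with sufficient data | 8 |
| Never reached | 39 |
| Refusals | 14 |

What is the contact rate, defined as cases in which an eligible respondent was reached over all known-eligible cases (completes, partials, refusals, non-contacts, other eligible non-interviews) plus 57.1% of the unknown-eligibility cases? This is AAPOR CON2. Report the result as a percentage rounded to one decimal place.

61.3%

Numerator = 52 + 8 + 14 + 4 = 78
Eligible (known) = 52 + 8 + 14 + 39 + 4 = 117
e × U = 0.5710 × 18 = 10.28
Denom = 117 + 10.28 = 127.28
CON2 = 78 / 127.28 = 0.6128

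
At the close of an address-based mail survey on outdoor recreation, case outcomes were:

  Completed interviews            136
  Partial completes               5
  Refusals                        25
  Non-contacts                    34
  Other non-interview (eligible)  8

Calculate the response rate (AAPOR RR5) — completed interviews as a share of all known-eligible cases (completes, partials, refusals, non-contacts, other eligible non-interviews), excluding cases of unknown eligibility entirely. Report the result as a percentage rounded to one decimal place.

Numerator: 136
Denom: 136 + 5 + 25 + 34 + 8 = 208
RR5 = 136 / 208 = 0.6538

65.4%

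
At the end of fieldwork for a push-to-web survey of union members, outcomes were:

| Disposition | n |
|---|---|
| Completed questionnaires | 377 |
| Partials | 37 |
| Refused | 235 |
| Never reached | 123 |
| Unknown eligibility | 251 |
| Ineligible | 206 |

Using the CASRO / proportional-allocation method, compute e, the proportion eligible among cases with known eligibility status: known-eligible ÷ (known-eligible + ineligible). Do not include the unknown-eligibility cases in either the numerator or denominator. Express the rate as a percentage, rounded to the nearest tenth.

Determined eligible → 377 + 37 + 235 + 123 = 772
e = 772 / (772 + 206) = 772 / 978 = 0.7894

78.9%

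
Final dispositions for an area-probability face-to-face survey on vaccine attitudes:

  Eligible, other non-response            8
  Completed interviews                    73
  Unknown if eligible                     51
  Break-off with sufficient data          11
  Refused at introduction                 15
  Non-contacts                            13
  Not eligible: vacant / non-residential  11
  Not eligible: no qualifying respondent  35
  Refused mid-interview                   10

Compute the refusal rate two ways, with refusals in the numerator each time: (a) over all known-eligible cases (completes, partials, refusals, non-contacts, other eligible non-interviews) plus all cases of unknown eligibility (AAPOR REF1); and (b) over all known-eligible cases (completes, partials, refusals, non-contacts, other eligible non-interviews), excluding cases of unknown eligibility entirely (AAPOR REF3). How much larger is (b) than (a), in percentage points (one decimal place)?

Declined to participate = 15 + 10 = 25
Out of scope = 35 + 11 = 46
Num → 25
Base → 73 + 11 + 25 + 13 + 8 + 51 = 181
REF1 = 25 / 181 = 0.1381
Base → 73 + 11 + 25 + 13 + 8 = 130
REF3 = 25 / 130 = 0.1923
Difference = 19.23 − 13.81 = 5.42 percentage points

5.4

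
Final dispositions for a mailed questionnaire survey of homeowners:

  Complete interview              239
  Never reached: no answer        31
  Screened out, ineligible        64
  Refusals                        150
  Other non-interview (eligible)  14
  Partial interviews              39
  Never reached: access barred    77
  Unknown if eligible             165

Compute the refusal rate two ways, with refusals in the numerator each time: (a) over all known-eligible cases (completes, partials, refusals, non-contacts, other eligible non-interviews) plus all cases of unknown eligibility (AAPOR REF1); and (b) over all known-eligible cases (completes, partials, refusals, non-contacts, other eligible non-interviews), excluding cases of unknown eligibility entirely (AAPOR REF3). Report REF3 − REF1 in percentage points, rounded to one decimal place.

No contact after all attempts = 31 + 77 = 108
Top: 150
Denom: 239 + 39 + 150 + 108 + 14 + 165 = 715
REF1 = 150 / 715 = 0.2098
Denom: 239 + 39 + 150 + 108 + 14 = 550
REF3 = 150 / 550 = 0.2727
Difference = 27.27 − 20.98 = 6.29 percentage points

6.3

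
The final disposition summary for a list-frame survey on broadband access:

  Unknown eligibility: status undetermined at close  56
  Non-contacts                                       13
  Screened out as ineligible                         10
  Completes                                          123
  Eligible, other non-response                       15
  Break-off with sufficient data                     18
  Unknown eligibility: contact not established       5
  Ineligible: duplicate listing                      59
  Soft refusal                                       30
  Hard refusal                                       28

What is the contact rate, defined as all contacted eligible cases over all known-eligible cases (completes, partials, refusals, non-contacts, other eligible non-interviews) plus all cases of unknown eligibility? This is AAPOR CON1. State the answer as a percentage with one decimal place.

Refusal or break-off = 28 + 30 = 58
Unknown eligibility = 5 + 56 = 61
Not eligible = 10 + 59 = 69
Num → 123 + 18 + 58 + 15 = 214
Denom → 123 + 18 + 58 + 13 + 15 + 61 = 288
CON1 = 214 / 288 = 0.7431

74.3%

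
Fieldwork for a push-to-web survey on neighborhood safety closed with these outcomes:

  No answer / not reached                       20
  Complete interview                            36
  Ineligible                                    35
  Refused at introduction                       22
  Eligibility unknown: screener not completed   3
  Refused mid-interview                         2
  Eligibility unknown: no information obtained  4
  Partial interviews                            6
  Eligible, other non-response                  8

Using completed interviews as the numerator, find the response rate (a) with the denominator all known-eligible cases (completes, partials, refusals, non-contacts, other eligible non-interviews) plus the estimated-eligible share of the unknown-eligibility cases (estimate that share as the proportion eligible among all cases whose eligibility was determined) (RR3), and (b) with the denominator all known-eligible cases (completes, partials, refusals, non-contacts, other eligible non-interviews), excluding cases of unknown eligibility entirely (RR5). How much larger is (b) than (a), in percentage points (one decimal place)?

Refused = 22 + 2 = 24
Eligibility not determined = 3 + 4 = 7
Num = 36
Eligible (known) = 36 + 6 + 24 + 20 + 8 = 94
e = 94 / (94 + 35) = 94 / 129 = 0.7287
Eligible share of unknowns = 0.7287 × 7 = 5.10
Denominator = 94 + 5.10 = 99.10
RR3 = 36 / 99.10 = 0.3633
Denominator = 36 + 6 + 24 + 20 + 8 = 94
RR5 = 36 / 94 = 0.3830
Difference = 38.30 − 36.33 = 1.97 percentage points

2.0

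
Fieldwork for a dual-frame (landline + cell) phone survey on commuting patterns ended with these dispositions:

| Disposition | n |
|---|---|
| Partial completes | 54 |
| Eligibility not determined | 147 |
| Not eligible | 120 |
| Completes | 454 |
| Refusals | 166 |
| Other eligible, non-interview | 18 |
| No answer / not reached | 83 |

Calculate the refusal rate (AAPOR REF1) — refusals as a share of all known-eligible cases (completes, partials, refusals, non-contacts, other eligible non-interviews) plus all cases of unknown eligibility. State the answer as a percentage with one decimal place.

18.0%

Num = 166
Denominator = 454 + 54 + 166 + 83 + 18 + 147 = 922
REF1 = 166 / 922 = 0.1800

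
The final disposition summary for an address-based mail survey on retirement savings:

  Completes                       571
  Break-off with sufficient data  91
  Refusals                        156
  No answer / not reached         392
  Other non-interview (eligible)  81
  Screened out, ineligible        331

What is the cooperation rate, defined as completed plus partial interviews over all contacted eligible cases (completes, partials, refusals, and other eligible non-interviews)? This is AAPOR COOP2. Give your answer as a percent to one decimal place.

73.6%

Top: 571 + 91 = 662
Denom: 571 + 91 + 156 + 81 = 899
COOP2 = 662 / 899 = 0.7364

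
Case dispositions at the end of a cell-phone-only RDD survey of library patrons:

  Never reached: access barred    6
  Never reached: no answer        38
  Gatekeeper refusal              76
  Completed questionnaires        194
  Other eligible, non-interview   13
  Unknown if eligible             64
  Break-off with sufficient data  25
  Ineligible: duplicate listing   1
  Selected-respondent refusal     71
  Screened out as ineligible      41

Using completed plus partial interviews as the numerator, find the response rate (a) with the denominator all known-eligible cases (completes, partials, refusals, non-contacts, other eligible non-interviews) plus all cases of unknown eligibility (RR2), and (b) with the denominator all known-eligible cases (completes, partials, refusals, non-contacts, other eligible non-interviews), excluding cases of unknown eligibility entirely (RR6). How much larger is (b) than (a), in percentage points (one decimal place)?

6.8

Declined to participate = 76 + 71 = 147
No contact after all attempts = 38 + 6 = 44
Not eligible = 41 + 1 = 42
Num: 194 + 25 = 219
Denominator: 194 + 25 + 147 + 44 + 13 + 64 = 487
RR2 = 219 / 487 = 0.4497
Denominator: 194 + 25 + 147 + 44 + 13 = 423
RR6 = 219 / 423 = 0.5177
Difference = 51.77 − 44.97 = 6.80 percentage points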